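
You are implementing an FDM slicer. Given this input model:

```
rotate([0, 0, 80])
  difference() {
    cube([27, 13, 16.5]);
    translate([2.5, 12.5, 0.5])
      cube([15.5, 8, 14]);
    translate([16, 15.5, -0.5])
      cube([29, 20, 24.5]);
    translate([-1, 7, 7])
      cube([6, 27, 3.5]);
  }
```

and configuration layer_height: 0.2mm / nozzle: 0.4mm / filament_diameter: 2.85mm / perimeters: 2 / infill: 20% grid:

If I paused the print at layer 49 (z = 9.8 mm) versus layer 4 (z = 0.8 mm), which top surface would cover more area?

Layer 49 (z = 9.8): the cube (footprint 27×13) is included at this height (area 351.00 mm²); the 15.5×8 cube at (2.5, 12.5) contributes its full rectangle (area 124.00 mm²); the cube at (16, 15.5) (footprint 29×20) is included at this height (area 580.00 mm²); the cube at (-1, 7) (footprint 6×27) is included at this height (area 162.00 mm²); Taking the first minus the rest: starting from the 27×13 cube (351.00 mm²), the 15.5×8 cube at (2.5, 12.5) partially overlaps it — only the 7.75 mm² overlap (of its 124.00 mm²) is removed, clipping the outline; the 29×20 cube at (16, 15.5) misses the remaining region (no effect); the 6×27 cube at (-1, 7) partially overlaps it — only the 28.75 mm² overlap (of its 162.00 mm²) is removed, clipping the outline — area = 314.50 mm²; (whole slice rotated 80° about Z — lengths, areas and connectivity unchanged). So its area = 314.50 mm². Layer 4 (z = 0.8): the cube is present — its section is the full 27×13 rectangle (area 351.00 mm²); the cube at (2.5, 12.5) is present — its section is the full 15.5×8 rectangle (area 124.00 mm²); the cube at (16, 15.5) is present — its section is the full 29×20 rectangle (area 580.00 mm²); the cube at (-1, 7) is absent (z outside [7, 10.5]); Subtracting the remaining from the first: starting from the 27×13 cube (351.00 mm²), the 15.5×8 cube at (2.5, 12.5) partially overlaps it — only the 7.75 mm² overlap (of its 124.00 mm²) is removed, clipping the outline; the 29×20 cube at (16, 15.5) misses the remaining region (no effect) — area = 343.25 mm²; (whole slice rotated 80° about Z — lengths, areas and connectivity unchanged). So its area = 343.25 mm². Layer 4 is larger (343.25 vs 314.50 mm²).

layer 4 (z = 0.8 mm)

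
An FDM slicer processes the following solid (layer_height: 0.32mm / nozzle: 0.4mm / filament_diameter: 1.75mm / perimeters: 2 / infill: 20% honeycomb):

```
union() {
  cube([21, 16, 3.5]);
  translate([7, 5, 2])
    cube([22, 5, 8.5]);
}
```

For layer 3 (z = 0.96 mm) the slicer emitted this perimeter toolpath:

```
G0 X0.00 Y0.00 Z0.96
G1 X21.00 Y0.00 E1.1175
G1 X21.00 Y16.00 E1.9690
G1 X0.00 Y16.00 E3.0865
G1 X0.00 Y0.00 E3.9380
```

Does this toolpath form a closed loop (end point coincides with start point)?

yes

Start point (G0): (0.00, 0.00). End point (last G1): the path returns to the start — closed.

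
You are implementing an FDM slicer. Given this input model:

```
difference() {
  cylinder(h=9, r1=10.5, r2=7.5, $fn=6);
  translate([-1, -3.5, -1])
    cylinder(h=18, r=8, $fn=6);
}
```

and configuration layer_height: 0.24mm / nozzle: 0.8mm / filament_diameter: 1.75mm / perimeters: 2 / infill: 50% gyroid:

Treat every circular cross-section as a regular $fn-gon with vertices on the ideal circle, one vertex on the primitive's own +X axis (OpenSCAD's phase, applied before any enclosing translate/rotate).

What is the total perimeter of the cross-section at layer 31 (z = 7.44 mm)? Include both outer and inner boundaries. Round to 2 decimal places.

48.14 mm

At z = 7.44 mm: the cone (r1=10.5→r2=7.5) has section circumradius 8.020 here — a regular 6-gon (perimeter = 2·6·8.020·sin(180°/6) = 48.12 mm); the r=8 cylinder at (-1, -3.5) gives a regular 6-gon of circumradius 8 (constant along its height) (perimeter = 2·6·8.000·sin(180°/6) = 48.00 mm); After the difference (first − rest): starting from the cone, the r=8 cylinder at (-1, -3.5) partially overlaps it — only the 113.29 mm² overlap (of its 166.28 mm²) is removed, clipping the outline — boundary = 48.14 mm. Overall, the cross-section is a single solid region. Total boundary length (outer) = 48.14 mm.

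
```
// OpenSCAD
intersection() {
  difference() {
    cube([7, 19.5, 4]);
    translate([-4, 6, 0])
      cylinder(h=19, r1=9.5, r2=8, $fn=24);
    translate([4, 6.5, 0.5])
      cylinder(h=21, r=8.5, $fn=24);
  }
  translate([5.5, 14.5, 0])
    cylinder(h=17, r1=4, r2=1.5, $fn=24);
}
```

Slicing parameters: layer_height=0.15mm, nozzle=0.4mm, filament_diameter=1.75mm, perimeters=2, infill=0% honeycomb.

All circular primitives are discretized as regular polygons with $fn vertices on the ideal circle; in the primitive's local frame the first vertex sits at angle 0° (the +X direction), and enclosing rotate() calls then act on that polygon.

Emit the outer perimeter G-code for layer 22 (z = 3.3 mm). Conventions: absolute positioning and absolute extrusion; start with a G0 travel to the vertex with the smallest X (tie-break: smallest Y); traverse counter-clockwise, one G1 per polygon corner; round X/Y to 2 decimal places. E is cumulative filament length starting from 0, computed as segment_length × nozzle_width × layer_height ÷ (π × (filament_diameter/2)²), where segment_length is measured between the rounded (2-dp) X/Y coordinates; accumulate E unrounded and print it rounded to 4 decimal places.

At z = 3.3 mm: the cube is present — its section is the full 7×19.5 rectangle; the cone at (-4, 6) (r1=9.5→r2=8) has section circumradius 9.239 here — a regular 24-gon; the r=8.5 cylinder at (4, 6.5) gives a regular 24-gon of circumradius 8.5 (constant along its height); After the difference (first − rest): starting from the 7×19.5 cube, the cone at (-4, 6) partially overlaps it — only the 57.64 mm² overlap (of its 265.14 mm²) is removed, clipping the outline; the r=8.5 cylinder at (4, 6.5) partially overlaps it — only the 45.22 mm² overlap (of its 224.40 mm²) is removed, clipping the outline — 1 connected region; the cone at (5.5, 14.5) (r1=4→r2=1.5) has section circumradius 3.515 here — a regular 24-gon; Keeping only the common overlap: the cone at (5.5, 14.5) partially overlaps that combined region; clipping to the common part keeps 13.11 mm² — 1 connected region. The outline is a single polygon with 12 vertices. Extrusion per mm of travel: 0.4 × 0.15 / (π × 0.875²) = 0.024945. Accumulating E over each segment gives final E = 0.3783.

G0 X2.02 Y14.74 Z3.30
G1 X4.00 Y15.00 E0.0498
G1 X6.20 Y14.71 E0.1052
G1 X7.00 Y14.38 E0.1268
G1 X7.00 Y17.65 E0.2083
G1 X6.41 Y17.89 E0.2242
G1 X5.50 Y18.01 E0.2471
G1 X4.59 Y17.89 E0.2700
G1 X3.74 Y17.54 E0.2929
G1 X3.01 Y16.99 E0.3157
G1 X2.46 Y16.26 E0.3385
G1 X2.11 Y15.41 E0.3615
G1 X2.02 Y14.74 E0.3783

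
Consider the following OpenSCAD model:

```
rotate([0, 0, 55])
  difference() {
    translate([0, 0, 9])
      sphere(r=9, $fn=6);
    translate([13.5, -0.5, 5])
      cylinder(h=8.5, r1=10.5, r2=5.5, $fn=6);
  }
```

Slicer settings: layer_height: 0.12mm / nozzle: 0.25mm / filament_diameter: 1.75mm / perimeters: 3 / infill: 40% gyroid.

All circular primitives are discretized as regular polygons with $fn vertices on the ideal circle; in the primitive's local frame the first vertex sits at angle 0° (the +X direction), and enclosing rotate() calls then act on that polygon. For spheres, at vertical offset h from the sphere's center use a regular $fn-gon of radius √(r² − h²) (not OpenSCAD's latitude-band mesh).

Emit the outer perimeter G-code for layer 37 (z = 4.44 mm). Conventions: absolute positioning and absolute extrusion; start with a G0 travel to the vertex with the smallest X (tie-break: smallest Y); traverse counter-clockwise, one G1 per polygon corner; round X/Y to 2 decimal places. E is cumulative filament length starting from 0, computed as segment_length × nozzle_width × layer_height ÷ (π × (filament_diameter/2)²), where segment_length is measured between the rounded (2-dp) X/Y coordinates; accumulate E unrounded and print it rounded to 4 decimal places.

G0 X-7.73 Y0.68 Z4.44
G1 X-4.45 Y-6.36 E0.0969
G1 X3.28 Y-7.03 E0.1936
G1 X7.73 Y-0.68 E0.2904
G1 X4.45 Y6.36 E0.3872
G1 X-3.28 Y7.03 E0.4840
G1 X-7.73 Y0.68 E0.5807

At z = 4.44 mm: the r=9 sphere contributes a regular 6-gon of circumradius √(9²−4.56²) = 7.759; the cone at (13.5, -0.5) is not intersected at this z (z outside [5, 13.5]); Taking the first minus the rest: none of the subtracted shapes is present at this height, so the r=9 sphere is unchanged — 1 connected region; (whole slice rotated 55° about Z — lengths, areas and connectivity unchanged). The outline is a single polygon with 6 vertices. Extrusion per mm of travel: 0.25 × 0.12 / (π × 0.875²) = 0.012473. Accumulating E over each segment gives final E = 0.5807.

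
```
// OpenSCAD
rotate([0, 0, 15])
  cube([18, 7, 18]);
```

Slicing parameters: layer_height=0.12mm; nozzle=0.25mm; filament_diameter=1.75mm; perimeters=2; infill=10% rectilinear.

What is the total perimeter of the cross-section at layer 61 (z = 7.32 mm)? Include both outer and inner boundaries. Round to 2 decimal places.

50.00 mm

At z = 7.32 mm: the cube (footprint 18×7) is included at this height (perimeter 50.00 mm); (whole slice rotated 15° about Z — lengths, areas and connectivity unchanged). Overall, the cross-section is a single solid region. Total boundary length (outer) = 50.00 mm.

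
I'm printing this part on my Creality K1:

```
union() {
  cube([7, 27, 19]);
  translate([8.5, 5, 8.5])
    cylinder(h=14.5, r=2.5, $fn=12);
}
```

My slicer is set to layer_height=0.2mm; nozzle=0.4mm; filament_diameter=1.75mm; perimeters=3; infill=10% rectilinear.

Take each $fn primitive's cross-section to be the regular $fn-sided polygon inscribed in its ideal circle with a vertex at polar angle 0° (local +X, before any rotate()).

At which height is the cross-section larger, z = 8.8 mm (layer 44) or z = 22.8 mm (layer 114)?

layer 44 (z = 8.8 mm)

Layer 44 (z = 8.8): the 7×27 cube contributes its full rectangle (area 189.00 mm²); the cylinder at (8.5, 5): section is a regular 12-gon, circumradius r=2.5 (area = (12/2)·2.500²·sin(360°/12) = 18.75 mm²); Combining (union): the regions partially overlap — summed areas 207.75 mm² minus the doubly-counted overlap 2.52 mm² gives 205.23 mm² — area = 205.23 mm². So its area = 205.23 mm². Layer 114 (z = 22.8): the cube does not reach this height (z outside [0, 19]); the r=2.5 cylinder at (8.5, 5) gives a regular 12-gon of circumradius 2.5 (constant along its height) (area = (12/2)·2.500²·sin(360°/12) = 18.75 mm²); Combining (union): only the r=2.5 cylinder at (8.5, 5) is present, so the union is just that shape — area = 18.75 mm². So its area = 18.75 mm². Layer 44 is larger (205.23 vs 18.75 mm²).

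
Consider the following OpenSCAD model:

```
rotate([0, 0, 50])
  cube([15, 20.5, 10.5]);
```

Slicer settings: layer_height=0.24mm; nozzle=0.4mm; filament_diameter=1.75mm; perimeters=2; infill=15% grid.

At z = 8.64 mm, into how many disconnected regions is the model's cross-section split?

At z = 8.64 mm: the cube is present — its section is the full 15×20.5 rectangle; (rotated 50° about Z; rotation is an isometry so areas/perimeters/island counts are preserved). The result has 1 disconnected region.

1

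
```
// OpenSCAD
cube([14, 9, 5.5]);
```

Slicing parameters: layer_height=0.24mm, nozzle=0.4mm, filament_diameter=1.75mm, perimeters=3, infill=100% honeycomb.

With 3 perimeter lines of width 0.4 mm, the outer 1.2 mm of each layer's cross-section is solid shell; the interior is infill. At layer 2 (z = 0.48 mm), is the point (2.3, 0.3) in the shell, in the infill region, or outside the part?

At z = 0.48 mm: the cube (footprint 14×9) is included at this height. Overall, the cross-section is a single solid region. The nearest boundary edge runs (0.00, 0.00)→(14.00, 0.00); distance from the point to it = 0.30 mm. The point is inside the cross-section, 0.30 mm from the nearest boundary — within the 1.2 mm shell band (3 × 0.4).

shell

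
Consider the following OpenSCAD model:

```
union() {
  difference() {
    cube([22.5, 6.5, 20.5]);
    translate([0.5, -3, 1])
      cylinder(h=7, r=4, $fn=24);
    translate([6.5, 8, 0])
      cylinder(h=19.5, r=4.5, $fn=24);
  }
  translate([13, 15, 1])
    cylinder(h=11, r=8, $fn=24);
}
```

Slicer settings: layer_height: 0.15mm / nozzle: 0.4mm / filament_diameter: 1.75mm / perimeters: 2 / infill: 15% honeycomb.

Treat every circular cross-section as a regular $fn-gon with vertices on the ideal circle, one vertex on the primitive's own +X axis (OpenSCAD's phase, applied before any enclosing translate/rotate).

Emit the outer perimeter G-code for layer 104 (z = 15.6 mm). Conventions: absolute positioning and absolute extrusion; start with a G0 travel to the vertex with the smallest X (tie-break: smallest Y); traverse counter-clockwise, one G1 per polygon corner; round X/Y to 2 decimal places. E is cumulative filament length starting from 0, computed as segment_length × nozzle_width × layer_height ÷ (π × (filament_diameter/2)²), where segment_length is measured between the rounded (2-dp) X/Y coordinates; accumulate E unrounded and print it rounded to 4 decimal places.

G0 X0.00 Y0.00 Z15.60
G1 X22.50 Y0.00 E0.5613
G1 X22.50 Y6.50 E0.7234
G1 X10.71 Y6.50 E1.0175
G1 X10.40 Y5.75 E1.0378
G1 X9.68 Y4.82 E1.0671
G1 X8.75 Y4.10 E1.0964
G1 X7.66 Y3.65 E1.1258
G1 X6.50 Y3.50 E1.1550
G1 X5.34 Y3.65 E1.1842
G1 X4.25 Y4.10 E1.2136
G1 X3.32 Y4.82 E1.2430
G1 X2.60 Y5.75 E1.2723
G1 X2.29 Y6.50 E1.2925
G1 X0.00 Y6.50 E1.3497
G1 X0.00 Y0.00 E1.5118

At z = 15.6 mm: the cube (footprint 22.5×6.5) is included at this height; the cylinder at (0.5, -3) is not intersected at this z (z outside [1, 8]); the cylinder at (6.5, 8): section is a regular 24-gon, circumradius r=4.5; Taking the first minus the rest: starting from the 22.5×6.5 cube, the r=4.5 cylinder at (6.5, 8) partially overlaps it — only the 18.27 mm² overlap (of its 62.89 mm²) is removed, clipping the outline — 1 connected region; the cylinder at (13, 15) is not intersected at this z (z outside [1, 12]); Combining (union): only the result so far is present, so the union is just that shape — 1 connected region. The outline is a single polygon with 15 vertices. Extrusion per mm of travel: 0.4 × 0.15 / (π × 0.875²) = 0.024945. Accumulating E over each segment gives final E = 1.5118.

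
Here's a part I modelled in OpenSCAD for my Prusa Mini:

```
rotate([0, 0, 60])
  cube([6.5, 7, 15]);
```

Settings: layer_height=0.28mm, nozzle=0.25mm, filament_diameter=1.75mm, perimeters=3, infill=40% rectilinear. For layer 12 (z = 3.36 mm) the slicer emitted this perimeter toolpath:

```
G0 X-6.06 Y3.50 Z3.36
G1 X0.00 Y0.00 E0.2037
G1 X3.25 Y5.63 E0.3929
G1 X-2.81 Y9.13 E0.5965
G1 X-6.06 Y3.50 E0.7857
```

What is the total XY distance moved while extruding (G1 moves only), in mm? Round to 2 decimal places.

27.00 mm

Sum the Euclidean lengths of each G1 segment: total = 27.00 mm.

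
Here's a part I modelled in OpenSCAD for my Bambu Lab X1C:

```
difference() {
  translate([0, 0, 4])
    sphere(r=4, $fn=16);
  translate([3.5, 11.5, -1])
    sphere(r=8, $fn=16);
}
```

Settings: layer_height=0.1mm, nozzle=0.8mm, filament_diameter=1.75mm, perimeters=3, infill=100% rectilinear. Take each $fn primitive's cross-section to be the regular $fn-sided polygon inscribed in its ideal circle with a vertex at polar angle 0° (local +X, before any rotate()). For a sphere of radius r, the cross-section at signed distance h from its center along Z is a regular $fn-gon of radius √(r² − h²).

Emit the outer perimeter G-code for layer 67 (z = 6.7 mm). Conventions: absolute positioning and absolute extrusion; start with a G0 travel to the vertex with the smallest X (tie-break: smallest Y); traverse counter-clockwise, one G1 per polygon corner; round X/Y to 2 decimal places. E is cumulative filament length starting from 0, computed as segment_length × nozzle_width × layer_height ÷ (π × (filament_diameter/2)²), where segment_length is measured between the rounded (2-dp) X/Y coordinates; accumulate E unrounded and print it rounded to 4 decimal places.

G0 X-2.95 Y0.00 Z6.70
G1 X-2.73 Y-1.13 E0.0383
G1 X-2.09 Y-2.09 E0.0767
G1 X-1.13 Y-2.73 E0.1150
G1 X0.00 Y-2.95 E0.1533
G1 X1.13 Y-2.73 E0.1916
G1 X2.09 Y-2.09 E0.2300
G1 X2.73 Y-1.13 E0.2684
G1 X2.95 Y0.00 E0.3067
G1 X2.73 Y1.13 E0.3449
G1 X2.09 Y2.09 E0.3833
G1 X1.13 Y2.73 E0.4217
G1 X0.00 Y2.95 E0.4600
G1 X-1.13 Y2.73 E0.4983
G1 X-2.09 Y2.09 E0.5367
G1 X-2.73 Y1.13 E0.5750
G1 X-2.95 Y0.00 E0.6133

At z = 6.7 mm: the r=4 sphere contributes a regular 16-gon of circumradius √(4²−2.7²) = 2.951; the sphere at (3.5, 11.5): section is a regular 16-gon, circumradius = √(r²−h²) = √(8²−7.7²) = 2.170; Taking the first minus the rest: starting from the r=4 sphere, the r=8 sphere at (3.5, 11.5) misses the remaining region (no effect) — 1 connected region. The outline is a single polygon with 16 vertices. Extrusion per mm of travel: 0.8 × 0.1 / (π × 0.875²) = 0.033260. Accumulating E over each segment gives final E = 0.6133.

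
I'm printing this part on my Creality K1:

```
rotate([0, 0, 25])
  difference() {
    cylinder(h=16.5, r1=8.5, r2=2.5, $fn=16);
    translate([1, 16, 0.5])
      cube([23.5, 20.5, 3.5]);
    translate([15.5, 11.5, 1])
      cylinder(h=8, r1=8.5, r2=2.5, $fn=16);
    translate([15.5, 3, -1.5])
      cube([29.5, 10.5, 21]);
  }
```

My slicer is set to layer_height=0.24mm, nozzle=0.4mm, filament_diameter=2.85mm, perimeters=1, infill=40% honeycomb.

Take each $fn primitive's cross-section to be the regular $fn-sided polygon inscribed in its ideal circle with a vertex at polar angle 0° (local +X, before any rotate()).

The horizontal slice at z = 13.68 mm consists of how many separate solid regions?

1

At z = 13.68 mm: the cone (r1=8.5→r2=2.5) has section circumradius 3.525 here — a regular 16-gon; the cube at (1, 16) is absent (z outside [0.5, 4]); the cone at (15.5, 11.5) is not intersected at this z (z outside [1, 9]); the 29.5×10.5 cube at (15.5, 3) contributes its full rectangle; After the difference (first − rest): starting from the cone, the 29.5×10.5 cube at (15.5, 3) misses the remaining region (no effect) — 1 connected region; (rotated 25° about Z; rotation is an isometry so areas/perimeters/island counts are preserved). The result has 1 disconnected region.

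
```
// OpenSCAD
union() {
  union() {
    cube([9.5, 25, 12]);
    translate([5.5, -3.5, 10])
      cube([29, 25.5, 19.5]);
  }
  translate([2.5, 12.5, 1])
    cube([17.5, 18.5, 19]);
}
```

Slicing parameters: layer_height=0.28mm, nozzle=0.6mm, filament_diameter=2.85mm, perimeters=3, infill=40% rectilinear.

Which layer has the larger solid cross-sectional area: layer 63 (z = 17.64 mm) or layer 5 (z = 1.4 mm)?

Layer 63 (z = 17.64): the cube is not intersected at this z (z outside [0, 12]); the cube at (5.5, -3.5) (footprint 29×25.5) is included at this height (area 739.50 mm²); Merging all regions: only the 29×25.5 cube at (5.5, -3.5) is present, so the union is just that shape — area = 739.50 mm²; the cube at (2.5, 12.5) (footprint 17.5×18.5) is included at this height (area 323.75 mm²); Combining (union): the regions partially overlap — summed areas 1063.25 mm² minus the doubly-counted overlap 137.75 mm² gives 925.50 mm² — area = 925.50 mm². So its area = 925.50 mm². Layer 5 (z = 1.4): the cube (footprint 9.5×25) is included at this height (area 237.50 mm²); the cube at (5.5, -3.5) does not reach this height (z outside [10, 29.5]); Combining (union): only the 9.5×25 cube is present, so the union is just that shape — area = 237.50 mm²; the cube at (2.5, 12.5) is present — its section is the full 17.5×18.5 rectangle (area 323.75 mm²); Combining (union): the regions partially overlap — summed areas 561.25 mm² minus the doubly-counted overlap 87.50 mm² gives 473.75 mm² — area = 473.75 mm². So its area = 473.75 mm². Layer 63 is larger (925.50 vs 473.75 mm²).

layer 63 (z = 17.64 mm)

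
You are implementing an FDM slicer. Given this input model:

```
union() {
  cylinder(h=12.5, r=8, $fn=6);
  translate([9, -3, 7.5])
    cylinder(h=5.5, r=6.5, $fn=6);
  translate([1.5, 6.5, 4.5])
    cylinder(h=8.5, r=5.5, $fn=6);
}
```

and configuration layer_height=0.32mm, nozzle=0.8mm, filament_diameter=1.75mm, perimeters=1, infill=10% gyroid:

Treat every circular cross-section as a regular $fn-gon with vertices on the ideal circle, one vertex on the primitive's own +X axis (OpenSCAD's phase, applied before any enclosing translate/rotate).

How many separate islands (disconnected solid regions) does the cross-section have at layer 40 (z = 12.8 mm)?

At z = 12.8 mm: the cylinder is absent (z outside [0, 12.5]); the cylinder at (9, -3): section is a regular 6-gon, circumradius r=6.5; the cylinder at (1.5, 6.5): section is a regular 6-gon, circumradius r=5.5; Taking the union: the 2 present regions are separate (no shared area or edge), so areas and boundary lengths simply add and each stays a separate island — 2 connected regions. Overall, the cross-section has 2 separate islands. Island count = 2.

2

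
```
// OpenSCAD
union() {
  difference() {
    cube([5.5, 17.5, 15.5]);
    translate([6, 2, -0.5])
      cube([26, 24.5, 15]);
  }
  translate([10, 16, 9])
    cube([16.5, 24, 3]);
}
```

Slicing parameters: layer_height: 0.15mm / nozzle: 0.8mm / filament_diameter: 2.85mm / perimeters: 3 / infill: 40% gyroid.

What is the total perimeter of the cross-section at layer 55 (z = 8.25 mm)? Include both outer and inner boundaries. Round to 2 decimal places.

At z = 8.25 mm: the cube (footprint 5.5×17.5) is included at this height (perimeter 46.00 mm); the cube at (6, 2) (footprint 26×24.5) is included at this height (perimeter 101.00 mm); Subtracting the remaining from the first: starting from the 5.5×17.5 cube, the 26×24.5 cube at (6, 2) misses the remaining region (no effect) — boundary = 46.00 mm; the cube at (10, 16) is not intersected at this z (z outside [9, 12]); Merging all regions: only that combined region is present, so the union is just that shape — boundary = 46.00 mm. Overall, the cross-section is a single solid region. Total boundary length (outer) = 46.00 mm.

46.00 mm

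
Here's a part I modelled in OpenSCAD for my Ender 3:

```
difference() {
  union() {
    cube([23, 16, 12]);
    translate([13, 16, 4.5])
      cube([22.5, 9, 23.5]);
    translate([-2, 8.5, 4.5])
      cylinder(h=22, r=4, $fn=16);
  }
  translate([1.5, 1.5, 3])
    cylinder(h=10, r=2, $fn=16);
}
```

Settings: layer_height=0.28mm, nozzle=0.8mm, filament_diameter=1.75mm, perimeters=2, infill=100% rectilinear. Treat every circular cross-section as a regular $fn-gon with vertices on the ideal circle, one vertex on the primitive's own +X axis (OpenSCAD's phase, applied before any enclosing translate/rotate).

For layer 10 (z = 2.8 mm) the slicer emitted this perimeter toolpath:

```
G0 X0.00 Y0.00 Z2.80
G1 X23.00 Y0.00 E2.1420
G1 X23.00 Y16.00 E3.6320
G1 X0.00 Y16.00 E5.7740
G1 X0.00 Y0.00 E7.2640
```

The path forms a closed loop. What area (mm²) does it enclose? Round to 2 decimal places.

368.00 mm²

Apply the shoelace formula to the sequence of (X, Y) vertices; enclosed area = 368.00 mm².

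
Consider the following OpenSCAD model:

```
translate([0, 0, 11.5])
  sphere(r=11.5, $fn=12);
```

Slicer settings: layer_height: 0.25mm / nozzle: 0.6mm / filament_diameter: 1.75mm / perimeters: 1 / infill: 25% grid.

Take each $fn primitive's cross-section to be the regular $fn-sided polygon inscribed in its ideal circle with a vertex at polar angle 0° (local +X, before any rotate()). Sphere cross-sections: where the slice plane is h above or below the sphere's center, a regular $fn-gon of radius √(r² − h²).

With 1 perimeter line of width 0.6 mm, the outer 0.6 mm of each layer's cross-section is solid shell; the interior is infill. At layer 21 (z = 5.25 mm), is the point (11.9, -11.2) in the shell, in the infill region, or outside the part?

outside

At z = 5.25 mm: the r=11.5 sphere slices to a regular 12-gon of circumradius 9.653 (√(r²−h²) with h=6.25 from center). Overall, the cross-section is a single solid region. The nearest boundary edge runs (4.83, -8.36)→(8.36, -4.83); distance from the point to it = 7.01 mm. The point is not inside any of the regions above, so it lies outside the cross-section (7.01 mm from the nearest boundary).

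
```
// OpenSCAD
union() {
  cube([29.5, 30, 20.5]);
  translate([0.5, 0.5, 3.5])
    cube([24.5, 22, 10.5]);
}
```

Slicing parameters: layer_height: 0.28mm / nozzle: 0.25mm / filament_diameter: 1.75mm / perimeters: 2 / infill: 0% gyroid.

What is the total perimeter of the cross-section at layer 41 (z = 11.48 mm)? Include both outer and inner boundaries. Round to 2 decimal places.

119.00 mm

At z = 11.48 mm: the cube is present — its section is the full 29.5×30 rectangle (perimeter 119.00 mm); the cube at (0.5, 0.5) is present — its section is the full 24.5×22 rectangle (perimeter 93.00 mm); Combining (union): the 24.5×22 cube at (0.5, 0.5) lies entirely inside the 29.5×30 cube, so the union is just the 29.5×30 cube — boundary = 119.00 mm. Overall, the cross-section is a single solid region. Total boundary length (outer) = 119.00 mm.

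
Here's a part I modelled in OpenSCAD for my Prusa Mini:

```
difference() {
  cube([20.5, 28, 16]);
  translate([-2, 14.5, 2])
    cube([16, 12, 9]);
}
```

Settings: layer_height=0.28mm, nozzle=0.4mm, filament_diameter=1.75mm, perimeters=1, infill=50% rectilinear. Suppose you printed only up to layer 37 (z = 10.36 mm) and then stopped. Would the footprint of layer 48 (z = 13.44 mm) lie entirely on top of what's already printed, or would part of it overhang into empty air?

Compare the two slices. At z = 10.36: the cube is present — its section is the full 20.5×28 rectangle (area 574.00 mm²); the cube at (-2, 14.5) is present — its section is the full 16×12 rectangle (area 192.00 mm²); Taking the first minus the rest: starting from the 20.5×28 cube (574.00 mm²), the 16×12 cube at (-2, 14.5) partially overlaps it — only the 168.00 mm² overlap (of its 192.00 mm²) is removed, clipping the outline — area = 406.00 mm². At z = 13.44: the cube (footprint 20.5×28) is included at this height (area 574.00 mm²); the cube at (-2, 14.5) is not intersected at this z (z outside [2, 11]); Taking the first minus the rest: none of the subtracted shapes is present at this height, so the 20.5×28 cube is unchanged — area = 574.00 mm². Checking containment: at z = 13.44 the cross-section extends beyond the z = 10.36 cross-section by about 168.00 mm².

part overhangs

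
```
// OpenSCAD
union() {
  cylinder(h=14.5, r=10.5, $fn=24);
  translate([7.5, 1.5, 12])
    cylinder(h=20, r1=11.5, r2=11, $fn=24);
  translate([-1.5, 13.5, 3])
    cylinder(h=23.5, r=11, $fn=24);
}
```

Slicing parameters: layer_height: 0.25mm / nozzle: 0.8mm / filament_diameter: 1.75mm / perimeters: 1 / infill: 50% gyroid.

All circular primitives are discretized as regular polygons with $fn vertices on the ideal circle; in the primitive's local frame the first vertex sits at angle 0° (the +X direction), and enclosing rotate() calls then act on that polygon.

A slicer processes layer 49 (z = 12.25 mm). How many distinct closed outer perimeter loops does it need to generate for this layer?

1

At z = 12.25 mm: the r=10.5 cylinder gives a regular 24-gon of circumradius 10.5 (constant along its height); the cone at (7.5, 1.5) contributes a regular 24-gon of circumradius 11.494 (interpolated between r1=11.5 and r2=11 at t=0.013); the r=11 cylinder at (-1.5, 13.5) gives a regular 24-gon of circumradius 11 (constant along its height); Combining (union): the regions partially overlap (shared area 326.93 mm²), so overlapping operands fuse into one piece — 1 connected region. The result has 1 disconnected region.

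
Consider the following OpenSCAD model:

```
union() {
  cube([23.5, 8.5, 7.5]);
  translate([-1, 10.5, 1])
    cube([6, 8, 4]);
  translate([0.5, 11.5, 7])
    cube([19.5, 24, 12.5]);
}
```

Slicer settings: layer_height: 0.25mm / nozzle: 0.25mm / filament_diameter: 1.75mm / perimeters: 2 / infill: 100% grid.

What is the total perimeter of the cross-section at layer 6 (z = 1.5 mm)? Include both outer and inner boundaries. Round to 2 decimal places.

At z = 1.5 mm: the cube (footprint 23.5×8.5) is included at this height (perimeter 64.00 mm); the 6×8 cube at (-1, 10.5) contributes its full rectangle (perimeter 28.00 mm); the cube at (0.5, 11.5) does not reach this height (z outside [7, 19.5]); Combining (union): the 2 present regions are separate (no shared area or edge), so areas and boundary lengths simply add and each stays a separate island — boundary = 92.00 mm. Overall, the cross-section has 2 separate islands. Total boundary length (outer) = 92.00 mm.

92.00 mm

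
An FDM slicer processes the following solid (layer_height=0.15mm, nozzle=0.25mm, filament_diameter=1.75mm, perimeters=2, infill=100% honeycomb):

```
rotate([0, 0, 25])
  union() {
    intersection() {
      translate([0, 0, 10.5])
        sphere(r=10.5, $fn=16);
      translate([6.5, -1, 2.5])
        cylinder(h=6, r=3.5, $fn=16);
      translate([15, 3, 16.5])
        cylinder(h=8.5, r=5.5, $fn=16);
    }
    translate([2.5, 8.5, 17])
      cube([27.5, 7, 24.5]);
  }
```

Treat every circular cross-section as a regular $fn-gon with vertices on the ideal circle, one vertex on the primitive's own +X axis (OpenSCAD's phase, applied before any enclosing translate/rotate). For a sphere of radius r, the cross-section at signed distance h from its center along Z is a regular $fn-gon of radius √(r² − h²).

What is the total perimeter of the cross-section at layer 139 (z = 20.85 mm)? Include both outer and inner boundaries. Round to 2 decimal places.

69.00 mm

At z = 20.85 mm: the sphere: section is a regular 16-gon, circumradius = √(r²−h²) = √(10.5²−10.35²) = 1.768 (perimeter = 2·16·1.768·sin(180°/16) = 11.04 mm); the cylinder at (6.5, -1) is absent (z outside [2.5, 8.5]); the cylinder at (15, 3): section is a regular 16-gon, circumradius r=5.5 (perimeter = 2·16·5.500·sin(180°/16) = 34.34 mm); After intersecting: at least one operand is absent at this height, so nothing remains; the cube at (2.5, 8.5) (footprint 27.5×7) is included at this height (perimeter 69.00 mm); Merging all regions: only the 27.5×7 cube at (2.5, 8.5) is present, so the union is just that shape — boundary = 69.00 mm; (rotated 25° about Z; rotation is an isometry so areas/perimeters/island counts are preserved). Overall, the cross-section is a single solid region. Total boundary length (outer) = 69.00 mm.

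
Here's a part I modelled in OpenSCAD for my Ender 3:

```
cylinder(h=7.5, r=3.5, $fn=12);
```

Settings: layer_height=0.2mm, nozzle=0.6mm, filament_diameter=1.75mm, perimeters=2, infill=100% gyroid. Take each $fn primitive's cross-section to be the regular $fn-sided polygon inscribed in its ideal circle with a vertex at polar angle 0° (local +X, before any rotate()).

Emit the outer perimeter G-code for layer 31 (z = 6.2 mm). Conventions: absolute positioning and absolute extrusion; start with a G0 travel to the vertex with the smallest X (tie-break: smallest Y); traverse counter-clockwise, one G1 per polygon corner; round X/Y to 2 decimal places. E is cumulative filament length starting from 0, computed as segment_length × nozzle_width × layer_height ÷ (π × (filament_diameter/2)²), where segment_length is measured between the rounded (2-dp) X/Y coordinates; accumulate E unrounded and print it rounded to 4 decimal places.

At z = 6.2 mm: the cylinder: section is a regular 12-gon, circumradius r=3.5. The outline is a single polygon with 12 vertices. Extrusion per mm of travel: 0.6 × 0.2 / (π × 0.875²) = 0.049890. Accumulating E over each segment gives final E = 1.0845.

G0 X-3.50 Y0.00 Z6.20
G1 X-3.03 Y-1.75 E0.0904
G1 X-1.75 Y-3.03 E0.1807
G1 X0.00 Y-3.50 E0.2711
G1 X1.75 Y-3.03 E0.3615
G1 X3.03 Y-1.75 E0.4518
G1 X3.50 Y0.00 E0.5422
G1 X3.03 Y1.75 E0.6326
G1 X1.75 Y3.03 E0.7229
G1 X0.00 Y3.50 E0.8133
G1 X-1.75 Y3.03 E0.9037
G1 X-3.03 Y1.75 E0.9941
G1 X-3.50 Y0.00 E1.0845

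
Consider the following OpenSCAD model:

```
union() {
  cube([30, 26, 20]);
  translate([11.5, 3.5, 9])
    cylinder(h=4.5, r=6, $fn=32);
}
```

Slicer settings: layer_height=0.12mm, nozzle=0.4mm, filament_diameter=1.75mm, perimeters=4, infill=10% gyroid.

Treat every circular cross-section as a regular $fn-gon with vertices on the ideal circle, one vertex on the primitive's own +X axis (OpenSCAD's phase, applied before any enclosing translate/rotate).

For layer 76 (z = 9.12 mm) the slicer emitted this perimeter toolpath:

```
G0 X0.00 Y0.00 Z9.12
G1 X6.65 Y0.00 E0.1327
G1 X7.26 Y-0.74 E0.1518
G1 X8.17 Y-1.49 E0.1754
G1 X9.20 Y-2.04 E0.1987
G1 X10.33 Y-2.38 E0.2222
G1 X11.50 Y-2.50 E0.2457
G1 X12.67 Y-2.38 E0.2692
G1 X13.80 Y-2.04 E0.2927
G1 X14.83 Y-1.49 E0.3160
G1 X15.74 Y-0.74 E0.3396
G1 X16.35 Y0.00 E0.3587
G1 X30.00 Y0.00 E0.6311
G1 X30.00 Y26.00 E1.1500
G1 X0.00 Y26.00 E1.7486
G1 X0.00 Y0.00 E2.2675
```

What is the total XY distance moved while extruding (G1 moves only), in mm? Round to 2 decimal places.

113.62 mm

Sum the Euclidean lengths of each G1 segment: total = 113.62 mm.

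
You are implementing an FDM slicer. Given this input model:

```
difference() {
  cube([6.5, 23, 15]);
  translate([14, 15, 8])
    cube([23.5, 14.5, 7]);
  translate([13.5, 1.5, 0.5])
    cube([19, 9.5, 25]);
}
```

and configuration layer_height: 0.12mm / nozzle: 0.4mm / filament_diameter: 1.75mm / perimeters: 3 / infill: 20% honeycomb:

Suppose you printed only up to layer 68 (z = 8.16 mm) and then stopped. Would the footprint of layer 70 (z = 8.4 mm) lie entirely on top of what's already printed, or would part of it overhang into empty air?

entirely on top

Compare the two slices. At z = 8.16: the cube is present — its section is the full 6.5×23 rectangle (area 149.50 mm²); the 23.5×14.5 cube at (14, 15) contributes its full rectangle (area 340.75 mm²); the 19×9.5 cube at (13.5, 1.5) contributes its full rectangle (area 180.50 mm²); After the difference (first − rest): starting from the 6.5×23 cube (149.50 mm²), the 23.5×14.5 cube at (14, 15) misses the remaining region (no effect); the 19×9.5 cube at (13.5, 1.5) misses the remaining region (no effect) — area = 149.50 mm². At z = 8.4: the 6.5×23 cube contributes its full rectangle (area 149.50 mm²); the cube at (14, 15) is present — its section is the full 23.5×14.5 rectangle (area 340.75 mm²); the cube at (13.5, 1.5) is present — its section is the full 19×9.5 rectangle (area 180.50 mm²); Taking the first minus the rest: starting from the 6.5×23 cube (149.50 mm²), the 23.5×14.5 cube at (14, 15) misses the remaining region (no effect); the 19×9.5 cube at (13.5, 1.5) misses the remaining region (no effect) — area = 149.50 mm². Checking containment: the cross-section at z = 8.4 is a subset of the cross-section at z = 8.16.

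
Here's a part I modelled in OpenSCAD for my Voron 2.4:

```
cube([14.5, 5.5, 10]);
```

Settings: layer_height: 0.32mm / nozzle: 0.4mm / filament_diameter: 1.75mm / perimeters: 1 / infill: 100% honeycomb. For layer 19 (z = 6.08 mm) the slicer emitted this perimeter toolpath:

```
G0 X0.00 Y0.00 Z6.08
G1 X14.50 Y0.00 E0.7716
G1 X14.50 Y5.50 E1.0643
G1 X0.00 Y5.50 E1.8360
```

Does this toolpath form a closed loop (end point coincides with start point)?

Start point (G0): (0.00, 0.00). End point (last G1): the path does not return to the start — open.

no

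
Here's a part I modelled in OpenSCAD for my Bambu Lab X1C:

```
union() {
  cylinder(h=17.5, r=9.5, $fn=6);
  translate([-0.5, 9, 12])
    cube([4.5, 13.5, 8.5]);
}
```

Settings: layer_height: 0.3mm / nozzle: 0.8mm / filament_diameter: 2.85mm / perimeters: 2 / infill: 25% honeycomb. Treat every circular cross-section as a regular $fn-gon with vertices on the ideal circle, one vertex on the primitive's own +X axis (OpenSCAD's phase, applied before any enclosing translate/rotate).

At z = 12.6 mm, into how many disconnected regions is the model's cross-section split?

2

At z = 12.6 mm: the r=9.5 cylinder gives a regular 6-gon of circumradius 9.5 (constant along its height); the cube at (-0.5, 9) is present — its section is the full 4.5×13.5 rectangle; Combining (union): the 2 present regions are separate (no shared area or edge), so areas and boundary lengths simply add and each stays a separate island — 2 connected regions. The result has 2 disconnected regions.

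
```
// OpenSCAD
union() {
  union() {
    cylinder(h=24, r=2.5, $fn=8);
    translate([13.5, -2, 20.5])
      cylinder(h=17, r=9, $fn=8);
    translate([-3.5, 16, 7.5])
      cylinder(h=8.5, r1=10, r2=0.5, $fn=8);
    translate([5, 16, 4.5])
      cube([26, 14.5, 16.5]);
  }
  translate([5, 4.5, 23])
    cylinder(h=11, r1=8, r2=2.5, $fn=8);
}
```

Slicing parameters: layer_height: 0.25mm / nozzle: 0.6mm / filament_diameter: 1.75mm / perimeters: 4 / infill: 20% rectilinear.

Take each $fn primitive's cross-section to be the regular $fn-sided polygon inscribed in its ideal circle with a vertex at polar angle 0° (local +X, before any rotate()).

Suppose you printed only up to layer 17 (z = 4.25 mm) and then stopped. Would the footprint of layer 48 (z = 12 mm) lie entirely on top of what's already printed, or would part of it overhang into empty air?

part overhangs

Compare the two slices. At z = 4.25: the cylinder: section is a regular 8-gon, circumradius r=2.5 (area = (8/2)·2.500²·sin(360°/8) = 17.68 mm²); the cylinder at (13.5, -2) does not reach this height (z outside [20.5, 37.5]); the cone at (-3.5, 16) is not intersected at this z (z outside [7.5, 16]); the cube at (5, 16) is not intersected at this z (z outside [4.5, 21]); Merging all regions: only the r=2.5 cylinder is present, so the union is just that shape — area = 17.68 mm²; the cone at (5, 4.5) is not intersected at this z (z outside [23, 34]); Combining (union): only the result so far is present, so the union is just that shape — area = 17.68 mm². At z = 12: the r=2.5 cylinder gives a regular 8-gon of circumradius 2.5 (constant along its height) (area = (8/2)·2.500²·sin(360°/8) = 17.68 mm²); the cylinder at (13.5, -2) does not reach this height (z outside [20.5, 37.5]); the cone at (-3.5, 16) contributes a regular 8-gon of circumradius 4.971 (interpolated between r1=10 and r2=0.5 at t=0.529) (area = (8/2)·4.971²·sin(360°/8) = 69.88 mm²); the cube at (5, 16) is present — its section is the full 26×14.5 rectangle (area 377.00 mm²); Merging all regions: the 3 present regions are separate (no shared area or edge), so areas and boundary lengths simply add and each stays a separate island — area = 464.56 mm²; the cone at (5, 4.5) is absent (z outside [23, 34]); Merging all regions: only the result so far is present, so the union is just that shape — area = 464.56 mm². Checking containment: at z = 12 the cross-section extends beyond the z = 4.25 cross-section by about 446.88 mm².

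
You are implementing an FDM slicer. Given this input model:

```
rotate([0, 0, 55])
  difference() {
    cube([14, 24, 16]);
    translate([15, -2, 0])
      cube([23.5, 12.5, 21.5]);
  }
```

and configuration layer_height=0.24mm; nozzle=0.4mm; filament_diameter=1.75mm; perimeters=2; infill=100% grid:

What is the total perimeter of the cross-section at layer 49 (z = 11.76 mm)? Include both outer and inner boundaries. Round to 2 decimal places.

At z = 11.76 mm: the cube is present — its section is the full 14×24 rectangle (perimeter 76.00 mm); the cube at (15, -2) (footprint 23.5×12.5) is included at this height (perimeter 72.00 mm); Subtracting the remaining from the first: starting from the 14×24 cube, the 23.5×12.5 cube at (15, -2) misses the remaining region (no effect) — boundary = 76.00 mm; (whole slice rotated 55° about Z — lengths, areas and connectivity unchanged). Overall, the cross-section is a single solid region. Total boundary length (outer) = 76.00 mm.

76.00 mm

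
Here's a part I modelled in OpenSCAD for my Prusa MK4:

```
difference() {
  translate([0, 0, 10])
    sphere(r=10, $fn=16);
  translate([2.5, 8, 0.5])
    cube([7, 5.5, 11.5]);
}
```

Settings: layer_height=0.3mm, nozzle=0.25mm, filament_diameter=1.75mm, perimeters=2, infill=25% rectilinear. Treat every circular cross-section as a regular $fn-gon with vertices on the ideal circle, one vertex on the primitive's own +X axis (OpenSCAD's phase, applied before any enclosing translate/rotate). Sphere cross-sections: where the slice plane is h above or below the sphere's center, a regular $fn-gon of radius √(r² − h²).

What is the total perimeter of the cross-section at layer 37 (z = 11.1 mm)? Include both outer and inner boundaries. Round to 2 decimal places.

At z = 11.1 mm: the r=10 sphere contributes a regular 16-gon of circumradius √(10²−1.1²) = 9.939 (perimeter = 2·16·9.939·sin(180°/16) = 62.05 mm); the cube at (2.5, 8) is present — its section is the full 7×5.5 rectangle (perimeter 25.00 mm); After the difference (first − rest): starting from the r=10 sphere, the 7×5.5 cube at (2.5, 8) partially overlaps it — only the 2.76 mm² overlap (of its 38.50 mm²) is removed, clipping the outline — boundary = 63.11 mm. Overall, the cross-section is a single solid region. Total boundary length (outer) = 63.11 mm.

63.11 mm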